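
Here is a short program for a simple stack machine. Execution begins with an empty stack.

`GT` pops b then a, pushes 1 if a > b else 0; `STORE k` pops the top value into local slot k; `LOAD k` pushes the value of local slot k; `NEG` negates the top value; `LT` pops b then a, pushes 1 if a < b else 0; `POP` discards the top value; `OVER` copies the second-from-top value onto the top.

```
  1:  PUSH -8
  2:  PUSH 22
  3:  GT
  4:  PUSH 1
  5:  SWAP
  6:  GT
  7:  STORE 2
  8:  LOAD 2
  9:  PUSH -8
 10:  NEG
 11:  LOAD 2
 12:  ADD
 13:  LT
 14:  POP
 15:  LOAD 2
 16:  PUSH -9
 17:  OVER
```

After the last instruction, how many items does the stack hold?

3

PUSH -8 → -8
PUSH 22 → -8 22
GT      → 0
PUSH 1  → 0 1
SWAP    → 1 0
GT      → 1
STORE 2 → (empty)
LOAD 2  → 1
PUSH -8 → 1 -8
NEG     → 1 8
LOAD 2  → 1 8 1
ADD     → 1 9
LT      → 1
POP     → (empty)
LOAD 2  → 1
PUSH -9 → 1 -9
OVER    → 1 -9 1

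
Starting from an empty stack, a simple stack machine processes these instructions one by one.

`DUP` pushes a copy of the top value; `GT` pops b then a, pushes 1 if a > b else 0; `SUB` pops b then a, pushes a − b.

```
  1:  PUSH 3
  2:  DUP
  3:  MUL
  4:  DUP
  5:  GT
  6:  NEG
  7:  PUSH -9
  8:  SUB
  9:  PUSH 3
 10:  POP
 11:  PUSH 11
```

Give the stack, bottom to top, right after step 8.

PUSH 3   3
DUP      3 3
MUL      9
DUP      9 9
GT       0
NEG      0
PUSH -9  0 -9
SUB      9

[9]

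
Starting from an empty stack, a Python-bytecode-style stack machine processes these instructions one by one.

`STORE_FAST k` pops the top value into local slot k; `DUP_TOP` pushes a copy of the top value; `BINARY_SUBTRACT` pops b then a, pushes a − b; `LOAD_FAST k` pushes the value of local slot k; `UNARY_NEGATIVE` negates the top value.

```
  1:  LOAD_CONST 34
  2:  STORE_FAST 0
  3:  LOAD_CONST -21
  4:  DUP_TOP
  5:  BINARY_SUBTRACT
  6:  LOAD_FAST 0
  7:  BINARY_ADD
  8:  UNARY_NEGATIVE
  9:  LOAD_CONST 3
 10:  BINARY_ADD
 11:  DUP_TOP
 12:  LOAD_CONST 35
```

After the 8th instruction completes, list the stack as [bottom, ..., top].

LOAD_CONST 34   -> 34
STORE_FAST 0    -> (empty)
LOAD_CONST -21  -> -21
DUP_TOP         -> -21 -21
BINARY_SUBTRACT -> 0
LOAD_FAST 0     -> 0 34
BINARY_ADD      -> 34
UNARY_NEGATIVE  -> -34

[-34]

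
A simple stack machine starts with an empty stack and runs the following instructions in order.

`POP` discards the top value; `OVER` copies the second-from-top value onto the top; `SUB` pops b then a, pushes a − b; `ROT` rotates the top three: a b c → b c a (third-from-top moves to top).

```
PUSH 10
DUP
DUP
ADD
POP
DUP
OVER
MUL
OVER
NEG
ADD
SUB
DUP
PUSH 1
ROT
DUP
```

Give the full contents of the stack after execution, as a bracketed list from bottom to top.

PUSH 10  [10]
DUP      [10, 10]
DUP      [10, 10, 10]
ADD      [10, 20]
POP      [10]
DUP      [10, 10]
OVER     [10, 10, 10]
MUL      [10, 100]
OVER     [10, 100, 10]
NEG      [10, 100, -10]
ADD      [10, 90]
SUB      [-80]
DUP      [-80, -80]
PUSH 1   [-80, -80, 1]
ROT      [-80, 1, -80]
DUP      [-80, 1, -80, -80]

[-80, 1, -80, -80]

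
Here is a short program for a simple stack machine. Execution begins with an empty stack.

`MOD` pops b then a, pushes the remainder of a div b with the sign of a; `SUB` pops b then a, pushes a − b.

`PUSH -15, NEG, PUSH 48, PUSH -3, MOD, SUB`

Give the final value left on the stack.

15

PUSH -15 → -15
NEG      → 15
PUSH 48  → 15 48
PUSH -3  → 15 48 -3
MOD      → 15 0
SUB      → 15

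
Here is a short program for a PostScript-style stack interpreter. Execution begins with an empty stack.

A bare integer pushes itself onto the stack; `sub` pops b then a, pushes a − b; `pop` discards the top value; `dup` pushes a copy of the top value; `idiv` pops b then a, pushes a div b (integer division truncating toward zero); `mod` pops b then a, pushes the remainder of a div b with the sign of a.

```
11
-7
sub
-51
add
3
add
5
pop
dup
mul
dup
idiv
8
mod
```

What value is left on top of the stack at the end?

1

11    [11]
-7    [11, -7]
sub   [18]
-51   [18, -51]
add   [-33]
3     [-33, 3]
add   [-30]
5     [-30, 5]
pop   [-30]
dup   [-30, -30]
mul   [900]
dup   [900, 900]
idiv  [1]
8     [1, 8]
mod   [1]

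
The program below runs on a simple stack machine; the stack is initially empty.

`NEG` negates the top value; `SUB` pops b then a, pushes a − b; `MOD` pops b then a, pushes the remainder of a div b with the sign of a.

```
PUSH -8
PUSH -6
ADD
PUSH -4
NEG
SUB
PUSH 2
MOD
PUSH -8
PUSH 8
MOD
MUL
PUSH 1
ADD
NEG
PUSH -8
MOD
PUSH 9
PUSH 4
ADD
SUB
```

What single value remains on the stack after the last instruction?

PUSH -8 → [-8]
PUSH -6 → [-8, -6]
ADD     → [-14]
PUSH -4 → [-14, -4]
NEG     → [-14, 4]
SUB     → [-18]
PUSH 2  → [-18, 2]
MOD     → [0]
PUSH -8 → [0, -8]
PUSH 8  → [0, -8, 8]
MOD     → [0, 0]
MUL     → [0]
PUSH 1  → [0, 1]
ADD     → [1]
NEG     → [-1]
PUSH -8 → [-1, -8]
MOD     → [-1]
PUSH 9  → [-1, 9]
PUSH 4  → [-1, 9, 4]
ADD     → [-1, 13]
SUB     → [-14]

-14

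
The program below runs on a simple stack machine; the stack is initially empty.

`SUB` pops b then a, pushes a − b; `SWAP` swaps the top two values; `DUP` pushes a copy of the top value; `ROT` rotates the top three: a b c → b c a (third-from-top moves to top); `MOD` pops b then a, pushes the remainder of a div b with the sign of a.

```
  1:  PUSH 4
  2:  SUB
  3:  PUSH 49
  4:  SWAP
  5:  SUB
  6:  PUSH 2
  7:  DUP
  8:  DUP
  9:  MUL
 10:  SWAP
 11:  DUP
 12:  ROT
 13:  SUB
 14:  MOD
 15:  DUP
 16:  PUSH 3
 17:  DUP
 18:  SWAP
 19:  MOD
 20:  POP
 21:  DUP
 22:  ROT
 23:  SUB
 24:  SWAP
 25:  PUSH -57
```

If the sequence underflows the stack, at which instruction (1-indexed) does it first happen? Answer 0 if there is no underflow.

2

PUSH 4 : [4]
SUB  — needs 2 operands, stack has 1 → underflow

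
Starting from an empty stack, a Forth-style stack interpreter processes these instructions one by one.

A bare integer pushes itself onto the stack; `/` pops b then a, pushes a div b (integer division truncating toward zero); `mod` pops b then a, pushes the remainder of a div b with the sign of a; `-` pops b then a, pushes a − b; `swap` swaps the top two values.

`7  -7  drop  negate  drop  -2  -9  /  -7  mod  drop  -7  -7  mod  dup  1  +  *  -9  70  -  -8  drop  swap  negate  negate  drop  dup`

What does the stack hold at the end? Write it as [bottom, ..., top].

7      : [7]
-7     : [7, -7]
drop   : [7]
negate : [-7]
drop   : []
-2     : [-2]
-9     : [-2, -9]
/      : [0]
-7     : [0, -7]
mod    : [0]
drop   : []
-7     : [-7]
-7     : [-7, -7]
mod    : [0]
dup    : [0, 0]
1      : [0, 0, 1]
+      : [0, 1]
*      : [0]
-9     : [0, -9]
70     : [0, -9, 70]
-      : [0, -79]
-8     : [0, -79, -8]
drop   : [0, -79]
swap   : [-79, 0]
negate : [-79, 0]
negate : [-79, 0]
drop   : [-79]
dup    : [-79, -79]

[-79, -79]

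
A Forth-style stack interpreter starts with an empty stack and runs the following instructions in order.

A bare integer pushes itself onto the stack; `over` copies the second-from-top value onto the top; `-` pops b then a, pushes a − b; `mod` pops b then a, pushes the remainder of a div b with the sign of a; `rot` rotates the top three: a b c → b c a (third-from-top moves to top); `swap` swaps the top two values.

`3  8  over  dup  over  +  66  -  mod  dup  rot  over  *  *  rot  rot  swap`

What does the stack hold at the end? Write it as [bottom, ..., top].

[72, 3, 3]

3    → 3
8    → 3 8
over → 3 8 3
dup  → 3 8 3 3
over → 3 8 3 3 3
+    → 3 8 3 6
66   → 3 8 3 6 66
-    → 3 8 3 -60
mod  → 3 8 3
dup  → 3 8 3 3
rot  → 3 3 3 8
over → 3 3 3 8 3
*    → 3 3 3 24
*    → 3 3 72
rot  → 3 72 3
rot  → 72 3 3
swap → 72 3 3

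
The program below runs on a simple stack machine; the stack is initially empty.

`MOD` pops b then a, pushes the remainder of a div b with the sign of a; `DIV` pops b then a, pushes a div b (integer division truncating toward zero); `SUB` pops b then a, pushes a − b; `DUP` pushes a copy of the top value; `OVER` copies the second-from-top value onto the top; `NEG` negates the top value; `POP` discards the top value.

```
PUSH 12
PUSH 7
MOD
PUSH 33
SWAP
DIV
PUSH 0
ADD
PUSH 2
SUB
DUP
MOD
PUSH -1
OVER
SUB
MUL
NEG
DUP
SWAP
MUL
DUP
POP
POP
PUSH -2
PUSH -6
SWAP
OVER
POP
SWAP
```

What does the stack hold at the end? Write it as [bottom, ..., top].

[-2, -6]

PUSH 12 : [12]
PUSH 7  : [12, 7]
MOD     : [5]
PUSH 33 : [5, 33]
SWAP    : [33, 5]
DIV     : [6]
PUSH 0  : [6, 0]
ADD     : [6]
PUSH 2  : [6, 2]
SUB     : [4]
DUP     : [4, 4]
MOD     : [0]
PUSH -1 : [0, -1]
OVER    : [0, -1, 0]
SUB     : [0, -1]
MUL     : [0]
NEG     : [0]
DUP     : [0, 0]
SWAP    : [0, 0]
MUL     : [0]
DUP     : [0, 0]
POP     : [0]
POP     : []
PUSH -2 : [-2]
PUSH -6 : [-2, -6]
SWAP    : [-6, -2]
OVER    : [-6, -2, -6]
POP     : [-6, -2]
SWAP    : [-2, -6]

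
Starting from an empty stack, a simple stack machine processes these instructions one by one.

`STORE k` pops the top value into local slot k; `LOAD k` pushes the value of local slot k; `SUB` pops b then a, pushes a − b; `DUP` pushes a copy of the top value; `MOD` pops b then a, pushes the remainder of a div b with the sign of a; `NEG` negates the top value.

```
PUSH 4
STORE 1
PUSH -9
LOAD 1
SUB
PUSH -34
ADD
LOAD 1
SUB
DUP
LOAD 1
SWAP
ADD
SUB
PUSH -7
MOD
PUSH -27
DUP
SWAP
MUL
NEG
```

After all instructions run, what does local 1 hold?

4

PUSH 4   : 4
STORE 1  : (empty)
PUSH -9  : -9
LOAD 1   : -9 4
SUB      : -13
PUSH -34 : -13 -34
ADD      : -47
LOAD 1   : -47 4
SUB      : -51
DUP      : -51 -51
LOAD 1   : -51 -51 4
SWAP     : -51 4 -51
ADD      : -51 -47
SUB      : -4
PUSH -7  : -4 -7
MOD      : -4
PUSH -27 : -4 -27
DUP      : -4 -27 -27
SWAP     : -4 -27 -27
MUL      : -4 729
NEG      : -4 -729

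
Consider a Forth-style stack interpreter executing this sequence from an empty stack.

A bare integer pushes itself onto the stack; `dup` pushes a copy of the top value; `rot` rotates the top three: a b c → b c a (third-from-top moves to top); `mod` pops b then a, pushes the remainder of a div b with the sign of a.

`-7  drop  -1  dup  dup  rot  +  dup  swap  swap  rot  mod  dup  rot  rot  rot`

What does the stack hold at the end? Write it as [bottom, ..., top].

-7   -> [-7]
drop -> []
-1   -> [-1]
dup  -> [-1, -1]
dup  -> [-1, -1, -1]
rot  -> [-1, -1, -1]
+    -> [-1, -2]
dup  -> [-1, -2, -2]
swap -> [-1, -2, -2]
swap -> [-1, -2, -2]
rot  -> [-2, -2, -1]
mod  -> [-2, 0]
dup  -> [-2, 0, 0]
rot  -> [0, 0, -2]
rot  -> [0, -2, 0]
rot  -> [-2, 0, 0]

[-2, 0, 0]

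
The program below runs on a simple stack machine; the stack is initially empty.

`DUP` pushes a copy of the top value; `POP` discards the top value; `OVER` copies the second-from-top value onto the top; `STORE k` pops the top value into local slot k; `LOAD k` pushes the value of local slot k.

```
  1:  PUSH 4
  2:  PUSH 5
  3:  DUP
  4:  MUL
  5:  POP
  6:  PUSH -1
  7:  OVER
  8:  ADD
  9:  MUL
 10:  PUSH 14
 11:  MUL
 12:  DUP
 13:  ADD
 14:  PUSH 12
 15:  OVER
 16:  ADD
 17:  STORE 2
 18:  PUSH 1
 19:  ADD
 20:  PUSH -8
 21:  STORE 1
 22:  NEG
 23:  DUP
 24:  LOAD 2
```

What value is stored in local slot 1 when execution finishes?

-8

PUSH 4   [4]
PUSH 5   [4, 5]
DUP      [4, 5, 5]
MUL      [4, 25]
POP      [4]
PUSH -1  [4, -1]
OVER     [4, -1, 4]
ADD      [4, 3]
MUL      [12]
PUSH 14  [12, 14]
MUL      [168]
DUP      [168, 168]
ADD      [336]
PUSH 12  [336, 12]
OVER     [336, 12, 336]
ADD      [336, 348]
STORE 2  [336]
PUSH 1   [336, 1]
ADD      [337]
PUSH -8  [337, -8]
STORE 1  [337]
NEG      [-337]
DUP      [-337, -337]
LOAD 2   [-337, -337, 348]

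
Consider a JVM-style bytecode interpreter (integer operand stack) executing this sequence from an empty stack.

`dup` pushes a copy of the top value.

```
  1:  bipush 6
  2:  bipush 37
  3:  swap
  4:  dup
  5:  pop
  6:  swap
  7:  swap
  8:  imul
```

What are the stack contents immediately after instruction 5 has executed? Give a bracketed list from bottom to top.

bipush 6  -> [6]
bipush 37 -> [6, 37]
swap      -> [37, 6]
dup       -> [37, 6, 6]
pop       -> [37, 6]

[37, 6]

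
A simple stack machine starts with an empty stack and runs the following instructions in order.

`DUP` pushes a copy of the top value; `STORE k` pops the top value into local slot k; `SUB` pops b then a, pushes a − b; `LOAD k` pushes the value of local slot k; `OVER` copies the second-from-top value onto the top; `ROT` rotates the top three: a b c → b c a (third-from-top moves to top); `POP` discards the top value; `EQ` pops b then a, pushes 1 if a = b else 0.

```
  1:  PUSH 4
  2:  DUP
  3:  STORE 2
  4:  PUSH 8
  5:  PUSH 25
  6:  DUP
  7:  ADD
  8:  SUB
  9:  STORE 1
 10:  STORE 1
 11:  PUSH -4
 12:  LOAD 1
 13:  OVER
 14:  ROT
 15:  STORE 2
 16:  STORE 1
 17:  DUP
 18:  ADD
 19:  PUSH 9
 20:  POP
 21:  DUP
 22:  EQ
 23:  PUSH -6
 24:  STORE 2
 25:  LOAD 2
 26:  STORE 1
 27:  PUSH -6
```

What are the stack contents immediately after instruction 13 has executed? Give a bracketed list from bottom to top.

PUSH 4  : [4]
DUP     : [4, 4]
STORE 2 : [4]
PUSH 8  : [4, 8]
PUSH 25 : [4, 8, 25]
DUP     : [4, 8, 25, 25]
ADD     : [4, 8, 50]
SUB     : [4, -42]
STORE 1 : [4]
STORE 1 : []
PUSH -4 : [-4]
LOAD 1  : [-4, 4]
OVER    : [-4, 4, -4]

[-4, 4, -4]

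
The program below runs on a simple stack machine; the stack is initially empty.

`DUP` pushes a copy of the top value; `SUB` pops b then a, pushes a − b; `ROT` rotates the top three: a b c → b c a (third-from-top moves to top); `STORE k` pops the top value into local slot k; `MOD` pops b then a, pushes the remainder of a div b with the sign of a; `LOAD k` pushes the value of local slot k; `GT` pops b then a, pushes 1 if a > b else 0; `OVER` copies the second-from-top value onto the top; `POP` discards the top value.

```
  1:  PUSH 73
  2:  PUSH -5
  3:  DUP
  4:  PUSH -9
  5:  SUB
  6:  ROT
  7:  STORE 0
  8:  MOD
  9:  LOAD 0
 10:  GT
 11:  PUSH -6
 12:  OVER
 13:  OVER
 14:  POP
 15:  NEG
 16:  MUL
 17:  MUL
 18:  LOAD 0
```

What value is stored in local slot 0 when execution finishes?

PUSH 73 : [73]
PUSH -5 : [73, -5]
DUP     : [73, -5, -5]
PUSH -9 : [73, -5, -5, -9]
SUB     : [73, -5, 4]
ROT     : [-5, 4, 73]
STORE 0 : [-5, 4]
MOD     : [-1]
LOAD 0  : [-1, 73]
GT      : [0]
PUSH -6 : [0, -6]
OVER    : [0, -6, 0]
OVER    : [0, -6, 0, -6]
POP     : [0, -6, 0]
NEG     : [0, -6, 0]
MUL     : [0, 0]
MUL     : [0]
LOAD 0  : [0, 73]

73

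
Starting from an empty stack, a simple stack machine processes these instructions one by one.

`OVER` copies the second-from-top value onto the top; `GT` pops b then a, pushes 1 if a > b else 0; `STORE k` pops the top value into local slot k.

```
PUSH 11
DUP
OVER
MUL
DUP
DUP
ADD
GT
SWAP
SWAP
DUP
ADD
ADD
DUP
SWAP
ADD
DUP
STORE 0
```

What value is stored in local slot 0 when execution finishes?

22

PUSH 11 → [11]
DUP     → [11, 11]
OVER    → [11, 11, 11]
MUL     → [11, 121]
DUP     → [11, 121, 121]
DUP     → [11, 121, 121, 121]
ADD     → [11, 121, 242]
GT      → [11, 0]
SWAP    → [0, 11]
SWAP    → [11, 0]
DUP     → [11, 0, 0]
ADD     → [11, 0]
ADD     → [11]
DUP     → [11, 11]
SWAP    → [11, 11]
ADD     → [22]
DUP     → [22, 22]
STORE 0 → [22]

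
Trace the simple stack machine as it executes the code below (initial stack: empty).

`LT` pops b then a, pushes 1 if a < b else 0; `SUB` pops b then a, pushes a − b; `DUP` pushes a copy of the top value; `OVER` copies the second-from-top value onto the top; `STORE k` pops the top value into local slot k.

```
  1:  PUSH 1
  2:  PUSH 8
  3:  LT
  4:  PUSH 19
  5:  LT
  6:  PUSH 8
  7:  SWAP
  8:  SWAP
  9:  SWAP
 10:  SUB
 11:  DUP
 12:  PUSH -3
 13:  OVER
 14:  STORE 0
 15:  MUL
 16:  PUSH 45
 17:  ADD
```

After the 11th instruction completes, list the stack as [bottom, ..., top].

PUSH 1  → 1
PUSH 8  → 1 8
LT      → 1
PUSH 19 → 1 19
LT      → 1
PUSH 8  → 1 8
SWAP    → 8 1
SWAP    → 1 8
SWAP    → 8 1
SUB     → 7
DUP     → 7 7

[7, 7]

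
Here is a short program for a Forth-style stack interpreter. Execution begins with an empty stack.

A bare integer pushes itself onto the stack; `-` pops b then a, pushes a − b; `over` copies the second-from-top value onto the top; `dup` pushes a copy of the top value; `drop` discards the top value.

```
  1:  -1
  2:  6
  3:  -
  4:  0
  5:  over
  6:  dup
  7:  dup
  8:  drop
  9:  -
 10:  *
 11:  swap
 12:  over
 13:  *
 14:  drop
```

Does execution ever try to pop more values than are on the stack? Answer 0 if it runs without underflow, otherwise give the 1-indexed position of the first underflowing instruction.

-1   : [-1]
6    : [-1, 6]
-    : [-7]
0    : [-7, 0]
over : [-7, 0, -7]
dup  : [-7, 0, -7, -7]
dup  : [-7, 0, -7, -7, -7]
drop : [-7, 0, -7, -7]
-    : [-7, 0, 0]
*    : [-7, 0]
swap : [0, -7]
over : [0, -7, 0]
*    : [0, 0]
drop : [0]

0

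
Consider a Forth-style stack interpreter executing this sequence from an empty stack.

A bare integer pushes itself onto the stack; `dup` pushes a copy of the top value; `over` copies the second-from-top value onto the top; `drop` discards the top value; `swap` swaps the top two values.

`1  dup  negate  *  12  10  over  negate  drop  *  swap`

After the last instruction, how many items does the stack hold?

1      : [1]
dup    : [1, 1]
negate : [1, -1]
*      : [-1]
12     : [-1, 12]
10     : [-1, 12, 10]
over   : [-1, 12, 10, 12]
negate : [-1, 12, 10, -12]
drop   : [-1, 12, 10]
*      : [-1, 120]
swap   : [120, -1]

2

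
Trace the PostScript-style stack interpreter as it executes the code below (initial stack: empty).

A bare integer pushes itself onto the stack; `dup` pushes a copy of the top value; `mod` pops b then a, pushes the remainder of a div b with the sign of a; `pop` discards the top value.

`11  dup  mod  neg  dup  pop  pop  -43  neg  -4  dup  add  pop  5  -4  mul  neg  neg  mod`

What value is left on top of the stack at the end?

3

11  : [11]
dup : [11, 11]
mod : [0]
neg : [0]
dup : [0, 0]
pop : [0]
pop : []
-43 : [-43]
neg : [43]
-4  : [43, -4]
dup : [43, -4, -4]
add : [43, -8]
pop : [43]
5   : [43, 5]
-4  : [43, 5, -4]
mul : [43, -20]
neg : [43, 20]
neg : [43, -20]
mod : [3]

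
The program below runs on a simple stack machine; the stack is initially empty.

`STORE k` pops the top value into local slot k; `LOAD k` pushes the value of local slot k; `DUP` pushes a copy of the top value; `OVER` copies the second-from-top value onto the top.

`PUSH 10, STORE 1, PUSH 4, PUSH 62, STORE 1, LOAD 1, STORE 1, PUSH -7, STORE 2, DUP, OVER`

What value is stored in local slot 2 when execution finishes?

-7

PUSH 10  10
STORE 1  (empty)
PUSH 4   4
PUSH 62  4 62
STORE 1  4
LOAD 1   4 62
STORE 1  4
PUSH -7  4 -7
STORE 2  4
DUP      4 4
OVER     4 4 4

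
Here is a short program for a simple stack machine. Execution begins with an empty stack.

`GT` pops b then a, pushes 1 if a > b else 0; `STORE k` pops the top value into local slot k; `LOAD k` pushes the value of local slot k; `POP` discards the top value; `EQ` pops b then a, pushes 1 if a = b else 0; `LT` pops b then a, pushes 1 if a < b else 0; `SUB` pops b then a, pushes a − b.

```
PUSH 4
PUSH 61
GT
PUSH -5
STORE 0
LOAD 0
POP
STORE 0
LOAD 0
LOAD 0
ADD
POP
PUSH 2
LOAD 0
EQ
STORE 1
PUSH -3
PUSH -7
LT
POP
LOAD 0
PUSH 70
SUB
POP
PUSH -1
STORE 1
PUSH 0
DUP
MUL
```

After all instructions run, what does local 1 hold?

PUSH 4  → 4
PUSH 61 → 4 61
GT      → 0
PUSH -5 → 0 -5
STORE 0 → 0
LOAD 0  → 0 -5
POP     → 0
STORE 0 → (empty)
LOAD 0  → 0
LOAD 0  → 0 0
ADD     → 0
POP     → (empty)
PUSH 2  → 2
LOAD 0  → 2 0
EQ      → 0
STORE 1 → (empty)
PUSH -3 → -3
PUSH -7 → -3 -7
LT      → 0
POP     → (empty)
LOAD 0  → 0
PUSH 70 → 0 70
SUB     → -70
POP     → (empty)
PUSH -1 → -1
STORE 1 → (empty)
PUSH 0  → 0
DUP     → 0 0
MUL     → 0

-1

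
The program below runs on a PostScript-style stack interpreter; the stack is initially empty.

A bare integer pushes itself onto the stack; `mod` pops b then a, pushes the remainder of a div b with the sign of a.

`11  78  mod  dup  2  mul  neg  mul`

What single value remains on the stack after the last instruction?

-242

11   11
78   11 78
mod  11
dup  11 11
2    11 11 2
mul  11 22
neg  11 -22
mul  -242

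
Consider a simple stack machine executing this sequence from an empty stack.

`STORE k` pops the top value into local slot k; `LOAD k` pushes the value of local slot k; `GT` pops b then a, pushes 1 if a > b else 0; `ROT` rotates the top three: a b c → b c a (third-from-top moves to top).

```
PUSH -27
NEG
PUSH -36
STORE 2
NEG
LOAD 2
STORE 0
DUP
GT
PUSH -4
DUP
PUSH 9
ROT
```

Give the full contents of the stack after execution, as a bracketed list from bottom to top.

PUSH -27 → -27
NEG      → 27
PUSH -36 → 27 -36
STORE 2  → 27
NEG      → -27
LOAD 2   → -27 -36
STORE 0  → -27
DUP      → -27 -27
GT       → 0
PUSH -4  → 0 -4
DUP      → 0 -4 -4
PUSH 9   → 0 -4 -4 9
ROT      → 0 -4 9 -4

[0, -4, 9, -4]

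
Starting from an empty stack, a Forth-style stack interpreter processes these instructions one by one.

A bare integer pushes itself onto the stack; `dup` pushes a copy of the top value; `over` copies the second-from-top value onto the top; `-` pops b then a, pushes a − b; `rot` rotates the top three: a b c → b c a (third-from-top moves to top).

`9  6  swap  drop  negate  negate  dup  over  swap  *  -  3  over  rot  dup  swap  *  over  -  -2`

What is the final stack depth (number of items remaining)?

4

9      → 9
6      → 9 6
swap   → 6 9
drop   → 6
negate → -6
negate → 6
dup    → 6 6
over   → 6 6 6
swap   → 6 6 6
*      → 6 36
-      → -30
3      → -30 3
over   → -30 3 -30
rot    → 3 -30 -30
dup    → 3 -30 -30 -30
swap   → 3 -30 -30 -30
*      → 3 -30 900
over   → 3 -30 900 -30
-      → 3 -30 930
-2     → 3 -30 930 -2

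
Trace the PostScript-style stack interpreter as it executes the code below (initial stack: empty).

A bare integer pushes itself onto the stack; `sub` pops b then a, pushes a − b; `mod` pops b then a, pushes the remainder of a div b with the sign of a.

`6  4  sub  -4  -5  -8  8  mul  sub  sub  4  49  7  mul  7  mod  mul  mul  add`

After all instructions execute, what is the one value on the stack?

6   : [6]
4   : [6, 4]
sub : [2]
-4  : [2, -4]
-5  : [2, -4, -5]
-8  : [2, -4, -5, -8]
8   : [2, -4, -5, -8, 8]
mul : [2, -4, -5, -64]
sub : [2, -4, 59]
sub : [2, -63]
4   : [2, -63, 4]
49  : [2, -63, 4, 49]
7   : [2, -63, 4, 49, 7]
mul : [2, -63, 4, 343]
7   : [2, -63, 4, 343, 7]
mod : [2, -63, 4, 0]
mul : [2, -63, 0]
mul : [2, 0]
add : [2]

2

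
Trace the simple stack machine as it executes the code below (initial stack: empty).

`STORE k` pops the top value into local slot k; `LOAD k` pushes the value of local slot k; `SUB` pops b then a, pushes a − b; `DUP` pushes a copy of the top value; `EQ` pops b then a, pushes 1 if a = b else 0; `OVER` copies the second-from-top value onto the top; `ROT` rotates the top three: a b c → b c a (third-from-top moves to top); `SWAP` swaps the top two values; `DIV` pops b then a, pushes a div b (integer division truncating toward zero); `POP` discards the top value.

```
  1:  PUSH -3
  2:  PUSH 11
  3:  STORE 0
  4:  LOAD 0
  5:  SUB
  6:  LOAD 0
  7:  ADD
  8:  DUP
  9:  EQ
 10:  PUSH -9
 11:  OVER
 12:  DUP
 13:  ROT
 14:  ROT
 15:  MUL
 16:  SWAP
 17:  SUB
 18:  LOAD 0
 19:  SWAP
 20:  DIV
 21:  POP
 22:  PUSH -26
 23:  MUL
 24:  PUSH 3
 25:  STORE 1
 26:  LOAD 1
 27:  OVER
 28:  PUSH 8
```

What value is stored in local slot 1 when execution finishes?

3

PUSH -3  -> -3
PUSH 11  -> -3 11
STORE 0  -> -3
LOAD 0   -> -3 11
SUB      -> -14
LOAD 0   -> -14 11
ADD      -> -3
DUP      -> -3 -3
EQ       -> 1
PUSH -9  -> 1 -9
OVER     -> 1 -9 1
DUP      -> 1 -9 1 1
ROT      -> 1 1 1 -9
ROT      -> 1 1 -9 1
MUL      -> 1 1 -9
SWAP     -> 1 -9 1
SUB      -> 1 -10
LOAD 0   -> 1 -10 11
SWAP     -> 1 11 -10
DIV      -> 1 -1
POP      -> 1
PUSH -26 -> 1 -26
MUL      -> -26
PUSH 3   -> -26 3
STORE 1  -> -26
LOAD 1   -> -26 3
OVER     -> -26 3 -26
PUSH 8   -> -26 3 -26 8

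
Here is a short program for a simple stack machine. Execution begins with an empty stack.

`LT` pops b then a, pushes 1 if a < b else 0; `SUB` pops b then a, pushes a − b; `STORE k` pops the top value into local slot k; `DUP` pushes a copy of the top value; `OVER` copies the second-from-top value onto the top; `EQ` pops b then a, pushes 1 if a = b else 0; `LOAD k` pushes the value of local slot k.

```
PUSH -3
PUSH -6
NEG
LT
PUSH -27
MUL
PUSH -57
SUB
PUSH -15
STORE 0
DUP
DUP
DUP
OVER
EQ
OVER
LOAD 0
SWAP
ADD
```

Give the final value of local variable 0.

-15

PUSH -3  : [-3]
PUSH -6  : [-3, -6]
NEG      : [-3, 6]
LT       : [1]
PUSH -27 : [1, -27]
MUL      : [-27]
PUSH -57 : [-27, -57]
SUB      : [30]
PUSH -15 : [30, -15]
STORE 0  : [30]
DUP      : [30, 30]
DUP      : [30, 30, 30]
DUP      : [30, 30, 30, 30]
OVER     : [30, 30, 30, 30, 30]
EQ       : [30, 30, 30, 1]
OVER     : [30, 30, 30, 1, 30]
LOAD 0   : [30, 30, 30, 1, 30, -15]
SWAP     : [30, 30, 30, 1, -15, 30]
ADD      : [30, 30, 30, 1, 15]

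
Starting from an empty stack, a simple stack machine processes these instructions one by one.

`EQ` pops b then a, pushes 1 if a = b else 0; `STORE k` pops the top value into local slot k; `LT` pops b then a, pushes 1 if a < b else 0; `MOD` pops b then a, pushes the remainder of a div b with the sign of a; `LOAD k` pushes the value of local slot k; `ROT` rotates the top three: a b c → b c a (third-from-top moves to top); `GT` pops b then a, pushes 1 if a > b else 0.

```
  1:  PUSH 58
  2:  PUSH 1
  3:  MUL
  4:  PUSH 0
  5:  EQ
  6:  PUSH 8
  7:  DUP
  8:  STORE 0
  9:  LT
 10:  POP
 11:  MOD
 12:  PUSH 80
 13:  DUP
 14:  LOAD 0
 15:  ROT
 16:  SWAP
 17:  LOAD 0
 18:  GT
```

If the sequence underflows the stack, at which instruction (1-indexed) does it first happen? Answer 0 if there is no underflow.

11

PUSH 58 -> 58
PUSH 1  -> 58 1
MUL     -> 58
PUSH 0  -> 58 0
EQ      -> 0
PUSH 8  -> 0 8
DUP     -> 0 8 8
STORE 0 -> 0 8
LT      -> 1
POP     -> (empty)
MOD  — needs 2 operands, stack has 0 → underflow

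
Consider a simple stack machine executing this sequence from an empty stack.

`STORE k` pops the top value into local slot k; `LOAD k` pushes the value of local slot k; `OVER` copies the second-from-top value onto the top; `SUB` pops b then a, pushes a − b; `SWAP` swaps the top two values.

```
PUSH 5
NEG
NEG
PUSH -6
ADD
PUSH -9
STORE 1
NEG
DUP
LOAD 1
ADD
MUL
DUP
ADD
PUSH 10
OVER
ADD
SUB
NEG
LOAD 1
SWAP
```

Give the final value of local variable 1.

-9

PUSH 5   5
NEG      -5
NEG      5
PUSH -6  5 -6
ADD      -1
PUSH -9  -1 -9
STORE 1  -1
NEG      1
DUP      1 1
LOAD 1   1 1 -9
ADD      1 -8
MUL      -8
DUP      -8 -8
ADD      -16
PUSH 10  -16 10
OVER     -16 10 -16
ADD      -16 -6
SUB      -10
NEG      10
LOAD 1   10 -9
SWAP     -9 10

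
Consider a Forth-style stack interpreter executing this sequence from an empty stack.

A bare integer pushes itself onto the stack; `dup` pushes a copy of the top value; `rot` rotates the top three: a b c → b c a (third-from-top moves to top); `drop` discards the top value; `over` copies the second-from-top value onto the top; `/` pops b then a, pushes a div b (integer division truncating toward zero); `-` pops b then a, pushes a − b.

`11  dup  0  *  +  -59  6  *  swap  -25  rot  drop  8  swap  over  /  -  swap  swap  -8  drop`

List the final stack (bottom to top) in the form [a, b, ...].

11   → [11]
dup  → [11, 11]
0    → [11, 11, 0]
*    → [11, 0]
+    → [11]
-59  → [11, -59]
6    → [11, -59, 6]
*    → [11, -354]
swap → [-354, 11]
-25  → [-354, 11, -25]
rot  → [11, -25, -354]
drop → [11, -25]
8    → [11, -25, 8]
swap → [11, 8, -25]
over → [11, 8, -25, 8]
/    → [11, 8, -3]
-    → [11, 11]
swap → [11, 11]
swap → [11, 11]
-8   → [11, 11, -8]
drop → [11, 11]

[11, 11]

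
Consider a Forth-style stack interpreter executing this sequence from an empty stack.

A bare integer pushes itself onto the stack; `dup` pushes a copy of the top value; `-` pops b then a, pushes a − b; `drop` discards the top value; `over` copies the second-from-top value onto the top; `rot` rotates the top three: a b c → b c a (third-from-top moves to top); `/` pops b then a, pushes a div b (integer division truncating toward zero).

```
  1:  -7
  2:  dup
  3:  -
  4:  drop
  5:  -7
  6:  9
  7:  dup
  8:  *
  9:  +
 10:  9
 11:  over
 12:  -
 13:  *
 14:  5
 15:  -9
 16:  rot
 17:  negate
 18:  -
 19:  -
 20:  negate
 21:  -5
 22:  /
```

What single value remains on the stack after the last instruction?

-7     : [-7]
dup    : [-7, -7]
-      : [0]
drop   : []
-7     : [-7]
9      : [-7, 9]
dup    : [-7, 9, 9]
*      : [-7, 81]
+      : [74]
9      : [74, 9]
over   : [74, 9, 74]
-      : [74, -65]
*      : [-4810]
5      : [-4810, 5]
-9     : [-4810, 5, -9]
rot    : [5, -9, -4810]
negate : [5, -9, 4810]
-      : [5, -4819]
-      : [4824]
negate : [-4824]
-5     : [-4824, -5]
/      : [964]

964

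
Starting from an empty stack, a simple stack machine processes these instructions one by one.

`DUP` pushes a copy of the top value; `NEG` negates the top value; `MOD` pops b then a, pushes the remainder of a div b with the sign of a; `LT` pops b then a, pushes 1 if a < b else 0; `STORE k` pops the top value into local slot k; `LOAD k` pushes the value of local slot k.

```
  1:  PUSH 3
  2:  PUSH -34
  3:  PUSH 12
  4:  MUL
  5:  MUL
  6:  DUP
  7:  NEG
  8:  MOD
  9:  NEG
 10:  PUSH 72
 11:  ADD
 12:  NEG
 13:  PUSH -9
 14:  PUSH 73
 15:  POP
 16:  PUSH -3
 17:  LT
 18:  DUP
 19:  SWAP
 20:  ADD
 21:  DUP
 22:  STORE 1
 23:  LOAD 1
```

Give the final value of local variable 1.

2

PUSH 3    [3]
PUSH -34  [3, -34]
PUSH 12   [3, -34, 12]
MUL       [3, -408]
MUL       [-1224]
DUP       [-1224, -1224]
NEG       [-1224, 1224]
MOD       [0]
NEG       [0]
PUSH 72   [0, 72]
ADD       [72]
NEG       [-72]
PUSH -9   [-72, -9]
PUSH 73   [-72, -9, 73]
POP       [-72, -9]
PUSH -3   [-72, -9, -3]
LT        [-72, 1]
DUP       [-72, 1, 1]
SWAP      [-72, 1, 1]
ADD       [-72, 2]
DUP       [-72, 2, 2]
STORE 1   [-72, 2]
LOAD 1    [-72, 2, 2]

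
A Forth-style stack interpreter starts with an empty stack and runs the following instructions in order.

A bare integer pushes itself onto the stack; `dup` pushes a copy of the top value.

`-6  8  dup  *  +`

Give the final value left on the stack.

58

-6   [-6]
8    [-6, 8]
dup  [-6, 8, 8]
*    [-6, 64]
+    [58]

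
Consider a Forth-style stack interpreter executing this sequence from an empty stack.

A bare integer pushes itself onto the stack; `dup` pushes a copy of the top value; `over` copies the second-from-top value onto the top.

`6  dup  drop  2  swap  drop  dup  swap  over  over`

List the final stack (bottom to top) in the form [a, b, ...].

6    → 6
dup  → 6 6
drop → 6
2    → 6 2
swap → 2 6
drop → 2
dup  → 2 2
swap → 2 2
over → 2 2 2
over → 2 2 2 2

[2, 2, 2, 2]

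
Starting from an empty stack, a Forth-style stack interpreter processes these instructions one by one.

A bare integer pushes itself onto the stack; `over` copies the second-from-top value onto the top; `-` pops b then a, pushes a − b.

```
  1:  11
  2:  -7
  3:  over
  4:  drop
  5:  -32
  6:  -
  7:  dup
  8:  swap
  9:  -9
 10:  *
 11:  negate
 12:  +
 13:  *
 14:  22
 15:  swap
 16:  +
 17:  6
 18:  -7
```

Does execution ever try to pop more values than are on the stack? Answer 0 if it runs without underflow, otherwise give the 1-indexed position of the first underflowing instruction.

11     → 11
-7     → 11 -7
over   → 11 -7 11
drop   → 11 -7
-32    → 11 -7 -32
-      → 11 25
dup    → 11 25 25
swap   → 11 25 25
-9     → 11 25 25 -9
*      → 11 25 -225
negate → 11 25 225
+      → 11 250
*      → 2750
22     → 2750 22
swap   → 22 2750
+      → 2772
6      → 2772 6
-7     → 2772 6 -7

0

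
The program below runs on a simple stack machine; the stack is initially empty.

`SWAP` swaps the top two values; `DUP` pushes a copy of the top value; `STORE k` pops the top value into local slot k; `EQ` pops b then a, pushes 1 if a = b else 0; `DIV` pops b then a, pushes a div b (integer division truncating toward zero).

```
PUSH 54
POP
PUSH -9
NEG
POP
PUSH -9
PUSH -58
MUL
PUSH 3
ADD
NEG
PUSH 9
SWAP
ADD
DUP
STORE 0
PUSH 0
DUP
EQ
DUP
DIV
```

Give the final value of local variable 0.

-516

PUSH 54  → [54]
POP      → []
PUSH -9  → [-9]
NEG      → [9]
POP      → []
PUSH -9  → [-9]
PUSH -58 → [-9, -58]
MUL      → [522]
PUSH 3   → [522, 3]
ADD      → [525]
NEG      → [-525]
PUSH 9   → [-525, 9]
SWAP     → [9, -525]
ADD      → [-516]
DUP      → [-516, -516]
STORE 0  → [-516]
PUSH 0   → [-516, 0]
DUP      → [-516, 0, 0]
EQ       → [-516, 1]
DUP      → [-516, 1, 1]
DIV      → [-516, 1]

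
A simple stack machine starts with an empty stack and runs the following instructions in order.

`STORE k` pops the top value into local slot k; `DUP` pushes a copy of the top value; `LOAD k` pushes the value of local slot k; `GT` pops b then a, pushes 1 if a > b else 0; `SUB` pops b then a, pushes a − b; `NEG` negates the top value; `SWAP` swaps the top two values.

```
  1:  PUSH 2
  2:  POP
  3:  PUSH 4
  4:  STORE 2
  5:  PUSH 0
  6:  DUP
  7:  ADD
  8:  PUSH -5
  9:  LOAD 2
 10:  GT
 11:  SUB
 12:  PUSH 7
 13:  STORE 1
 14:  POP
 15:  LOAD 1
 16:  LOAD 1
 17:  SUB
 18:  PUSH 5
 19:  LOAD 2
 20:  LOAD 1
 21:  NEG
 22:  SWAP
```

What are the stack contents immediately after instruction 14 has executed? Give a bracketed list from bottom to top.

[]

PUSH 2  -> 2
POP     -> (empty)
PUSH 4  -> 4
STORE 2 -> (empty)
PUSH 0  -> 0
DUP     -> 0 0
ADD     -> 0
PUSH -5 -> 0 -5
LOAD 2  -> 0 -5 4
GT      -> 0 0
SUB     -> 0
PUSH 7  -> 0 7
STORE 1 -> 0
POP     -> (empty)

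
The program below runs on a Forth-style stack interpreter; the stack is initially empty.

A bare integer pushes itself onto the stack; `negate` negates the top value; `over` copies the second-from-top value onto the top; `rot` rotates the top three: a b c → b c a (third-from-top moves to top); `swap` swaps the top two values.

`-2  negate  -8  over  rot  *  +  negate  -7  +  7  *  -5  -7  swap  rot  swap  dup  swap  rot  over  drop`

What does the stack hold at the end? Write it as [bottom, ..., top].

[-7, -5, -5, -21]

-2      -2
negate  2
-8      2 -8
over    2 -8 2
rot     -8 2 2
*       -8 4
+       -4
negate  4
-7      4 -7
+       -3
7       -3 7
*       -21
-5      -21 -5
-7      -21 -5 -7
swap    -21 -7 -5
rot     -7 -5 -21
swap    -7 -21 -5
dup     -7 -21 -5 -5
swap    -7 -21 -5 -5
rot     -7 -5 -5 -21
over    -7 -5 -5 -21 -5
drop    -7 -5 -5 -21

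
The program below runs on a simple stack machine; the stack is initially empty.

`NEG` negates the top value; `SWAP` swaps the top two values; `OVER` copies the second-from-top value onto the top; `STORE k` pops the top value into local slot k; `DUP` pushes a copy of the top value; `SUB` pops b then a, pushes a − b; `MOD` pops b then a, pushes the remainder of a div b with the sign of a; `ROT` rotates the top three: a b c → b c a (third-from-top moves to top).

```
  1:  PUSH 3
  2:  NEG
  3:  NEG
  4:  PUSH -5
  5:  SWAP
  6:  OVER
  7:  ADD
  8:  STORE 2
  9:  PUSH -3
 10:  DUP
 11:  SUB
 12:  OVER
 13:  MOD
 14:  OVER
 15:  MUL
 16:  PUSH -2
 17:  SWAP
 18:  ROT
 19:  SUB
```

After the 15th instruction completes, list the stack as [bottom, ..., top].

[-5, 0]

PUSH 3  -> [3]
NEG     -> [-3]
NEG     -> [3]
PUSH -5 -> [3, -5]
SWAP    -> [-5, 3]
OVER    -> [-5, 3, -5]
ADD     -> [-5, -2]
STORE 2 -> [-5]
PUSH -3 -> [-5, -3]
DUP     -> [-5, -3, -3]
SUB     -> [-5, 0]
OVER    -> [-5, 0, -5]
MOD     -> [-5, 0]
OVER    -> [-5, 0, -5]
MUL     -> [-5, 0]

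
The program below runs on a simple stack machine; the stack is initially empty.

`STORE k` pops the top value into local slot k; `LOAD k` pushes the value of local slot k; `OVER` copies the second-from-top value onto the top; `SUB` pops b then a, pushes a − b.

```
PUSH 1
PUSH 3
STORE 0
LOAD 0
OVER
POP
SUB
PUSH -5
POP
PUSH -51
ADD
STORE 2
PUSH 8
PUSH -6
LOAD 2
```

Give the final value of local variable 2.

PUSH 1   → 1
PUSH 3   → 1 3
STORE 0  → 1
LOAD 0   → 1 3
OVER     → 1 3 1
POP      → 1 3
SUB      → -2
PUSH -5  → -2 -5
POP      → -2
PUSH -51 → -2 -51
ADD      → -53
STORE 2  → (empty)
PUSH 8   → 8
PUSH -6  → 8 -6
LOAD 2   → 8 -6 -53

-53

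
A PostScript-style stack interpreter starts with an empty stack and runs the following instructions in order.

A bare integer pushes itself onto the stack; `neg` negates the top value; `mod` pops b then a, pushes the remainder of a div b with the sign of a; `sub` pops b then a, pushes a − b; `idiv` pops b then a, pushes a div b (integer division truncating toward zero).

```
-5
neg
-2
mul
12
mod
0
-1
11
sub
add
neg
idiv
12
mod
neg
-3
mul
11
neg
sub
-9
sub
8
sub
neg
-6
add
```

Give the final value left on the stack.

-5   : -5
neg  : 5
-2   : 5 -2
mul  : -10
12   : -10 12
mod  : -10
0    : -10 0
-1   : -10 0 -1
11   : -10 0 -1 11
sub  : -10 0 -12
add  : -10 -12
neg  : -10 12
idiv : 0
12   : 0 12
mod  : 0
neg  : 0
-3   : 0 -3
mul  : 0
11   : 0 11
neg  : 0 -11
sub  : 11
-9   : 11 -9
sub  : 20
8    : 20 8
sub  : 12
neg  : -12
-6   : -12 -6
add  : -18

-18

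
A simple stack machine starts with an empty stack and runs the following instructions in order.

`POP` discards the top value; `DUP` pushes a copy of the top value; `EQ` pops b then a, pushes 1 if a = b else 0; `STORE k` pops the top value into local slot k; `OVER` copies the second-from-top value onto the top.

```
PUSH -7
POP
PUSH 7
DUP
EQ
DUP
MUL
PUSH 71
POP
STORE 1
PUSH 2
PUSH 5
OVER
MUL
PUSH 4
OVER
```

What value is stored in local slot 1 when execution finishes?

1

PUSH -7 -> [-7]
POP     -> []
PUSH 7  -> [7]
DUP     -> [7, 7]
EQ      -> [1]
DUP     -> [1, 1]
MUL     -> [1]
PUSH 71 -> [1, 71]
POP     -> [1]
STORE 1 -> []
PUSH 2  -> [2]
PUSH 5  -> [2, 5]
OVER    -> [2, 5, 2]
MUL     -> [2, 10]
PUSH 4  -> [2, 10, 4]
OVER    -> [2, 10, 4, 10]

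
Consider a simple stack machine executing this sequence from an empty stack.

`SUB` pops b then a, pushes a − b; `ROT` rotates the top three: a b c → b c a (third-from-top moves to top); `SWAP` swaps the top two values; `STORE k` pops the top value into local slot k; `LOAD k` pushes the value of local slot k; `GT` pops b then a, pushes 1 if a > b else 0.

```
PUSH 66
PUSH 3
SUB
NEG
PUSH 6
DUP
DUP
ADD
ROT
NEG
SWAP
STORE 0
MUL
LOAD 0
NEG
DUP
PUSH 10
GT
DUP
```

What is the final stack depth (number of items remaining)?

PUSH 66  66
PUSH 3   66 3
SUB      63
NEG      -63
PUSH 6   -63 6
DUP      -63 6 6
DUP      -63 6 6 6
ADD      -63 6 12
ROT      6 12 -63
NEG      6 12 63
SWAP     6 63 12
STORE 0  6 63
MUL      378
LOAD 0   378 12
NEG      378 -12
DUP      378 -12 -12
PUSH 10  378 -12 -12 10
GT       378 -12 0
DUP      378 -12 0 0

4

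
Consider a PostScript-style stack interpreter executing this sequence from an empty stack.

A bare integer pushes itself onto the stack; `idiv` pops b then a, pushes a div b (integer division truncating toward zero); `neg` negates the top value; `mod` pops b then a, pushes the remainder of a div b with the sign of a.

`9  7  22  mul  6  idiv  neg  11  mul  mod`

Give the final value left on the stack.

9

9     [9]
7     [9, 7]
22    [9, 7, 22]
mul   [9, 154]
6     [9, 154, 6]
idiv  [9, 25]
neg   [9, -25]
11    [9, -25, 11]
mul   [9, -275]
mod   [9]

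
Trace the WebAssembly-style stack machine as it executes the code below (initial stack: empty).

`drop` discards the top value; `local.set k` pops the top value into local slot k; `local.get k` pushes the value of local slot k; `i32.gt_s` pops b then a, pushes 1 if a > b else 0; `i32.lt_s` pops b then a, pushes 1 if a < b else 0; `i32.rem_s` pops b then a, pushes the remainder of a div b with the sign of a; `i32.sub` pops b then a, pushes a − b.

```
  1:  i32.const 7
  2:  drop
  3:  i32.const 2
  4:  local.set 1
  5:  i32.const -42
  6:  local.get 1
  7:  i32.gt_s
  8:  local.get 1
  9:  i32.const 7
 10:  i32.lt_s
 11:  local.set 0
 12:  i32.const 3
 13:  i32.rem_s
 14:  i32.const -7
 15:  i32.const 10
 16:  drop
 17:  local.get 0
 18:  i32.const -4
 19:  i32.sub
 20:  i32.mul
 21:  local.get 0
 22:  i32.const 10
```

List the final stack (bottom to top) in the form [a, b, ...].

[0, -35, 1, 10]

i32.const 7   → [7]
drop          → []
i32.const 2   → [2]
local.set 1   → []
i32.const -42 → [-42]
local.get 1   → [-42, 2]
i32.gt_s      → [0]
local.get 1   → [0, 2]
i32.const 7   → [0, 2, 7]
i32.lt_s      → [0, 1]
local.set 0   → [0]
i32.const 3   → [0, 3]
i32.rem_s     → [0]
i32.const -7  → [0, -7]
i32.const 10  → [0, -7, 10]
drop          → [0, -7]
local.get 0   → [0, -7, 1]
i32.const -4  → [0, -7, 1, -4]
i32.sub       → [0, -7, 5]
i32.mul       → [0, -35]
local.get 0   → [0, -35, 1]
i32.const 10  → [0, -35, 1, 10]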